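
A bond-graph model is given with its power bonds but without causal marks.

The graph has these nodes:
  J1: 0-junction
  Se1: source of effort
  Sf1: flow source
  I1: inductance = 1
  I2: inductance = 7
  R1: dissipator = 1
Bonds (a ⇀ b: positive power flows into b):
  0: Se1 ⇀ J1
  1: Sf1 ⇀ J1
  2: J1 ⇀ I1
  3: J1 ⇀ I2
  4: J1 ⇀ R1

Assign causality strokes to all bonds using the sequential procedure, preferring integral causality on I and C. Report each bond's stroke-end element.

#0 |J1  (Se1 (Se) sets effort on bond)
#1 |Sf1  (Sf1 fixes flow; stroke at Sf1)
#2 |I1  (J1: bond 0 brought effort, rest push out)
#3 |I2  (J1: bond 0 brought effort, rest push out)
#4 |R1  (common-e at J1 fixed by 0)

β0 |J1
β1 |Sf1
β2 |I1
β3 |I2
β4 |R1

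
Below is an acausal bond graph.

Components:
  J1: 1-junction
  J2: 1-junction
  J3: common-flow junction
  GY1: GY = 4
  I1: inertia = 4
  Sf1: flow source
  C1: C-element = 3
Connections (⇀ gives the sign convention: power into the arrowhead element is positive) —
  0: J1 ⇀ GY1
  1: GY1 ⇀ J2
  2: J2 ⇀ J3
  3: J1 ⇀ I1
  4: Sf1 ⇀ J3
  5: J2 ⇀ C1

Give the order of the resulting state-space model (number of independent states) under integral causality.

b4 stroke at Sf1  (Sf1: flow source, stroke at near end)
b2 stroke at J3  (J3 flow already set via bond 4)
b1 stroke at J2  (J2: bond 2 brought flow, rest push out)
b5 stroke at J2  (J2 flow already set via bond 2)
b0 stroke at J1  (through GY1, causality inverts; strokes same side of GY1)
b3 stroke at I1  (closing 1-jn rule on J1)

2  (C1, I1 all integral)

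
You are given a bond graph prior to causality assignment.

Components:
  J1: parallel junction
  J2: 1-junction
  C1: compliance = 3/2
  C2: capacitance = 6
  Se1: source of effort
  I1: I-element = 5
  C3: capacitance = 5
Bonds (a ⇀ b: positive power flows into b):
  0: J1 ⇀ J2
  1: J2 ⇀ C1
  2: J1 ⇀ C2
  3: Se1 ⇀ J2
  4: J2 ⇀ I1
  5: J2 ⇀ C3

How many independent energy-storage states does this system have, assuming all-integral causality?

4  (C1, C2, C3, I1 all integral)

β3 stroke at J2  (Se1 fixes effort; stroke away)
β1 stroke at J2  (C1: C, integral causality)
β2 stroke at J1  (C2 integral (e out))
β0 stroke at J2  (J1: bond 2 brought effort, rest push out)
β4 stroke at I1  (I1 outputs flow p/I1)
β5 stroke at J2  (J2: bond 4 brought flow, rest push out)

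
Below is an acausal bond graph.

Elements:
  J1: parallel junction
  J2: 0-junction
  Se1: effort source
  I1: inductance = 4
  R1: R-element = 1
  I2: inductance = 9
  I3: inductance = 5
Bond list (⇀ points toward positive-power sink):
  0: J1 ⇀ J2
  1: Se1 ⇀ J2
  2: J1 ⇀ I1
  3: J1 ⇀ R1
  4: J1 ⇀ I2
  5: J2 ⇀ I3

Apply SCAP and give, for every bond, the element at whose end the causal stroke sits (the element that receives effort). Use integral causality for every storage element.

#1 |J2  (Se1 (Se) sets effort on bond)
#0 |J1  (J2: bond 1 brought effort, rest push out)
#5 |I3  (common-e at J2 fixed by 1)
#2 |I1  (J1 effort already set via bond 0)
#3 |R1  (common-e at J1 fixed by 0)
#4 |I2  (J1: bond 0 brought effort, rest push out)

b0 →J1
b1 →J2
b2 →I1
b3 →R1
b4 →I2
b5 →I3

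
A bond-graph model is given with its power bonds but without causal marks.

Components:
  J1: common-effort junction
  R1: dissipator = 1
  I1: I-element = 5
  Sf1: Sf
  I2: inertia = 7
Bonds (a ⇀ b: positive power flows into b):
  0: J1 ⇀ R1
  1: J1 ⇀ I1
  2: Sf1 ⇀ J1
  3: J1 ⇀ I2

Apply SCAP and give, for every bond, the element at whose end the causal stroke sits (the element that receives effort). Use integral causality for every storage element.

bond 0 →J1
bond 1 →I1
bond 2 →Sf1
bond 3 →I2

#2 stroke→Sf1  (Sf1 fixes flow; stroke at Sf1)
#1 stroke→I1  (I1 integral (f out))
#3 stroke→I2  (I2 outputs flow p/I2)
#0 stroke→J1  (J1: last free bond brings effort in)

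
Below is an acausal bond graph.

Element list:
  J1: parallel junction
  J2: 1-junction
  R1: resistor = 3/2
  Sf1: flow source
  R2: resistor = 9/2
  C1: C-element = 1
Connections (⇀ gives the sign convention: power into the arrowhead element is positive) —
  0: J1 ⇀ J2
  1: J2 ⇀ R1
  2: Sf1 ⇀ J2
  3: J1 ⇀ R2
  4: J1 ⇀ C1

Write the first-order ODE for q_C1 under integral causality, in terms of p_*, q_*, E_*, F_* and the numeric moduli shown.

dq_C1/dt = -F_Sf1 - 2*q_C1/9

b2 stroke→Sf1  (source Sf1 imposes f)
b0 stroke→J2  (J2: bond 2 brought flow, rest push out)
b1 stroke→J2  (J2: bond 2 brought flow, rest push out)
b4 stroke→J1  (prefer integral on C1)
b3 stroke→R2  (common-e at J1 fixed by 4)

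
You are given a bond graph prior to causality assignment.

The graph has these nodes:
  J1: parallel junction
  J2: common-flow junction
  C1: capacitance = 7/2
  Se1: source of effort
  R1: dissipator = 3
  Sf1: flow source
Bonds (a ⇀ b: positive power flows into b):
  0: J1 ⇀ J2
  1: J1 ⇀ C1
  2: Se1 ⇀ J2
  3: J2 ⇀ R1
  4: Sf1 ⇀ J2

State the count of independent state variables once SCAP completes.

bond 2 →J2  (Se1 (Se) sets effort on bond)
bond 4 →Sf1  (source Sf1 imposes f)
bond 0 →J2  (J2 flow already set via bond 4)
bond 3 →J2  (J2: bond 4 brought flow, rest push out)
bond 1 →J1  (J1: last free bond brings effort in)

1  (C1 all integral)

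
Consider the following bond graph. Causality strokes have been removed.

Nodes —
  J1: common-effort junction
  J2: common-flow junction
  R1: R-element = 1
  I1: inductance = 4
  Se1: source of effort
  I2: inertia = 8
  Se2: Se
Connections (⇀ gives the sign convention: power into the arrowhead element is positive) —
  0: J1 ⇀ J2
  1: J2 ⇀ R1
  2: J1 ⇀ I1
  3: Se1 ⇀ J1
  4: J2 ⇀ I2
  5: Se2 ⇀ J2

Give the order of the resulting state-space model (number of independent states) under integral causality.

2  (I1, I2 all integral)

b3 |J1  (Se1 (Se) sets effort on bond)
b5 |J2  (Se2 fixes effort; stroke away)
b0 |J2  (J1 effort already set via bond 3)
b2 |I1  (common-e at J1 fixed by 3)
b4 |I2  (I2 integral (f out))
b1 |J2  (1-jn J2 has f-setter on 4)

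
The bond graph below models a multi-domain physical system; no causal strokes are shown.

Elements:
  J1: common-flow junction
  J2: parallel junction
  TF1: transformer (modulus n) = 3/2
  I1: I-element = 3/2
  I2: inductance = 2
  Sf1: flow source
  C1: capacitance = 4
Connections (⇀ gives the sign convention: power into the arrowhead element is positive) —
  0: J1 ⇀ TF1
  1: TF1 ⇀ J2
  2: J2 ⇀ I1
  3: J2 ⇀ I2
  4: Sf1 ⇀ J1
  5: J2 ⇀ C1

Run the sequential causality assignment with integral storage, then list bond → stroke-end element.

bond 4 stroke→Sf1  (source Sf1 imposes f)
bond 0 stroke→J1  (J1 flow already set via bond 4)
bond 1 stroke→TF1  (TF TF1: opposite of bond 0)
bond 2 stroke→I1  (I1: I, integral causality)
bond 3 stroke→I2  (I2: I, integral causality)
bond 5 stroke→J2  (only one effort-in slot at J2)

b0 →J1
b1 →TF1
b2 →I1
b3 →I2
b4 →Sf1
b5 →J2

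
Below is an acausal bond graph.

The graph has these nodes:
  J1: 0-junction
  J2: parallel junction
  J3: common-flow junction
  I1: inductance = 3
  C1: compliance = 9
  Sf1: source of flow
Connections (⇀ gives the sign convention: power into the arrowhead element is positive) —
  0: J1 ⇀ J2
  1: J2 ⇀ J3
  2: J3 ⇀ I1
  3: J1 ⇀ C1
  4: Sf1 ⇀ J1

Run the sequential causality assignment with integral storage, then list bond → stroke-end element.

β4 |Sf1  (Sf1: flow source, stroke at near end)
β2 |I1  (I1 outputs flow p/I1)
β1 |J3  (J3: bond 2 brought flow, rest push out)
β0 |J2  (only one effort-in slot at J2)
β3 |J1  (only one effort-in slot at J1)

#0 stroke at J2
#1 stroke at J3
#2 stroke at I1
#3 stroke at J1
#4 stroke at Sf1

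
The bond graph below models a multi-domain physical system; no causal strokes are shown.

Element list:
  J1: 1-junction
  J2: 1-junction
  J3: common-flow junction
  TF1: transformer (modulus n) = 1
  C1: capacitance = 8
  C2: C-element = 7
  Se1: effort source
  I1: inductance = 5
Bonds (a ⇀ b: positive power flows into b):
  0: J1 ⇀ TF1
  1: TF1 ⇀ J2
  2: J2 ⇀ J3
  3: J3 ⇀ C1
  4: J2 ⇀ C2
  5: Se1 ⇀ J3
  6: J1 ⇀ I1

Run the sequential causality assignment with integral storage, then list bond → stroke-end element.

#0 →J1
#1 →TF1
#2 →J2
#3 →J3
#4 →J2
#5 →J3
#6 →I1

bond 5 stroke at J3  (Se1: effort source, stroke at far end)
bond 3 stroke at J3  (C1 integral (e out))
bond 2 stroke at J2  (only one flow-in slot at J3)
bond 4 stroke at J2  (prefer integral on C2)
bond 1 stroke at TF1  (only one flow-in slot at J2)
bond 0 stroke at J1  (through TF1, causality passes straight; one stroke at TF1)
bond 6 stroke at I1  (J1 needs exactly one f-in)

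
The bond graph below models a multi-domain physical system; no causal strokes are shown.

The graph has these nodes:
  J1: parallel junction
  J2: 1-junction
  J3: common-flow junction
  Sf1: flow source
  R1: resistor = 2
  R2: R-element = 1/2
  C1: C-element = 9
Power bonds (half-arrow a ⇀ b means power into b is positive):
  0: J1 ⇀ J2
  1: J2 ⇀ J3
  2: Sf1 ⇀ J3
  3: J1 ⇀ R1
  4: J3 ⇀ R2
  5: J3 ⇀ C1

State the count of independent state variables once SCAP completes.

#2 |Sf1  (Sf1 (Sf) sets flow on bond)
#1 |J3  (1-jn J3 has f-setter on 2)
#4 |J3  (1-jn J3 has f-setter on 2)
#5 |J3  (J3 flow already set via bond 2)
#0 |J2  (1-jn J2 has f-setter on 1)
#3 |J1  (only one effort-in slot at J1)

1  (C1 all integral)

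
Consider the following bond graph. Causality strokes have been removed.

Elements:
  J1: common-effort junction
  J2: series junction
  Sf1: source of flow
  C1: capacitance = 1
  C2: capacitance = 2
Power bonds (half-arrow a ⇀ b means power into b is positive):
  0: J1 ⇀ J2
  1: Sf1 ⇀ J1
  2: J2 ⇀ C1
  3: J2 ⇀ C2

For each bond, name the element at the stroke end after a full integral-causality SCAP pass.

b1 |Sf1  (source Sf1 imposes f)
b0 |J1  (only one effort-in slot at J1)
b2 |J2  (J2: bond 0 brought flow, rest push out)
b3 |J2  (common-f at J2 fixed by 0)

b0 |J1
b1 |Sf1
b2 |J2
b3 |J2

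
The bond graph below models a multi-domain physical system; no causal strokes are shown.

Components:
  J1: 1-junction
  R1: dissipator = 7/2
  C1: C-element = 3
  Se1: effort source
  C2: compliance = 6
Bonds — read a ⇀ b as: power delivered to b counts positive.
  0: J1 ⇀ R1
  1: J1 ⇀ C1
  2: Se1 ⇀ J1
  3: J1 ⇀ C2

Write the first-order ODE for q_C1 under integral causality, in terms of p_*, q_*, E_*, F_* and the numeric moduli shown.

dq_C1/dt = 2*E_Se1/7 - 2*q_C1/21 - q_C2/21

b2 |J1  (source Se1 imposes e)
b1 |J1  (C1 outputs effort q/C1)
b3 |J1  (C2: C, integral causality)
b0 |R1  (J1: last free bond brings flow in)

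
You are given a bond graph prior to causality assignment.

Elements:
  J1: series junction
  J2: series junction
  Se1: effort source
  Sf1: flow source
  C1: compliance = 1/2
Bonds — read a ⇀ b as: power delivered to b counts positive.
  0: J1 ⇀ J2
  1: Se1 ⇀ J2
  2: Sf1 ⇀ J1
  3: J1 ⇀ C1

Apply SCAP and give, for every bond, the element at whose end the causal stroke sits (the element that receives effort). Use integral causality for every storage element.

#0 stroke→J1
#1 stroke→J2
#2 stroke→Sf1
#3 stroke→J1

b1 →J2  (Se1: effort source, stroke at far end)
b2 →Sf1  (Sf1: flow source, stroke at near end)
b0 →J1  (1-jn J1 has f-setter on 2)
b3 →J1  (common-f at J1 fixed by 2)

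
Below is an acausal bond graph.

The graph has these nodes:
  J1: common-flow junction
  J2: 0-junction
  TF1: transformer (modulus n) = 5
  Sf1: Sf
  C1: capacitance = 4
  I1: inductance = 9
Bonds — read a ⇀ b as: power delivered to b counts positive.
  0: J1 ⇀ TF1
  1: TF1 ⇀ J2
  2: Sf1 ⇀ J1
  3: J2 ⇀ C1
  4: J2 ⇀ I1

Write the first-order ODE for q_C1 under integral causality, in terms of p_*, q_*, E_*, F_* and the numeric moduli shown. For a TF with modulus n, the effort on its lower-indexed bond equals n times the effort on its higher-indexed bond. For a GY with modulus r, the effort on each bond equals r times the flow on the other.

β2 stroke→Sf1  (source Sf1 imposes f)
β0 stroke→J1  (common-f at J1 fixed by 2)
β1 stroke→TF1  (TF1 one-in-one-out from 0)
β3 stroke→J2  (C1: C, integral causality)
β4 stroke→I1  (J2: bond 3 brought effort, rest push out)

dq_C1/dt = 5*F_Sf1 - p_I1/9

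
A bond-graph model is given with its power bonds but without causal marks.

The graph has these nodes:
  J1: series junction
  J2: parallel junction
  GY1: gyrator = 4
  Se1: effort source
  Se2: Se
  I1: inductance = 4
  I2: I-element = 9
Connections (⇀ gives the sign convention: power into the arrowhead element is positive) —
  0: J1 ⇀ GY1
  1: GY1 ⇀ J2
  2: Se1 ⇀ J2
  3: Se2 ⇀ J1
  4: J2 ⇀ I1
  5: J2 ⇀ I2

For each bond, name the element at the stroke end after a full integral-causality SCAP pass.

bond 0 stroke at GY1
bond 1 stroke at GY1
bond 2 stroke at J2
bond 3 stroke at J1
bond 4 stroke at I1
bond 5 stroke at I2

β2 stroke→J2  (source Se1 imposes e)
β3 stroke→J1  (Se2 (Se) sets effort on bond)
β0 stroke→GY1  (J1 needs exactly one f-in)
β1 stroke→GY1  (J2 effort already set via bond 2)
β4 stroke→I1  (J2 effort already set via bond 2)
β5 stroke→I2  (common-e at J2 fixed by 2)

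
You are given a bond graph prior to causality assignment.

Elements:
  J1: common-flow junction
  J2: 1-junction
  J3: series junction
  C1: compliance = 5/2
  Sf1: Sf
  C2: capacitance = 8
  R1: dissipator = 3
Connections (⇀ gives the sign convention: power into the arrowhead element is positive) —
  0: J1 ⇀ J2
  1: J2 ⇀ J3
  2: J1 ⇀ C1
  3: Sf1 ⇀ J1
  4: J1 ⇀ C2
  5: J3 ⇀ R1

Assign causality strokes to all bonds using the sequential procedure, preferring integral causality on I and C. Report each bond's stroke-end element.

b3 stroke→Sf1  (Sf1 fixes flow; stroke at Sf1)
b0 stroke→J1  (J1: bond 3 brought flow, rest push out)
b2 stroke→J1  (common-f at J1 fixed by 3)
b4 stroke→J1  (1-jn J1 has f-setter on 3)
b1 stroke→J2  (1-jn J2 has f-setter on 0)
b5 stroke→J3  (common-f at J3 fixed by 1)

β0 →J1
β1 →J2
β2 →J1
β3 →Sf1
β4 →J1
β5 →J3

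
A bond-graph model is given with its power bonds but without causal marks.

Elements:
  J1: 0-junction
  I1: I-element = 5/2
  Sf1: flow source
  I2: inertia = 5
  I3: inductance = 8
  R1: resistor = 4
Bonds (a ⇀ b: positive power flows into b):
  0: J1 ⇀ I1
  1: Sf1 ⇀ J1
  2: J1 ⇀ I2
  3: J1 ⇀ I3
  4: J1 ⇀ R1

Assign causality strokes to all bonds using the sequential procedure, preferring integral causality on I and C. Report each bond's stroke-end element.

bond 1 →Sf1  (source Sf1 imposes f)
bond 0 →I1  (I1 outputs flow p/I1)
bond 2 →I2  (I2 integral (f out))
bond 3 →I3  (I3: I, integral causality)
bond 4 →J1  (only one effort-in slot at J1)

bond 0 |I1
bond 1 |Sf1
bond 2 |I2
bond 3 |I3
bond 4 |J1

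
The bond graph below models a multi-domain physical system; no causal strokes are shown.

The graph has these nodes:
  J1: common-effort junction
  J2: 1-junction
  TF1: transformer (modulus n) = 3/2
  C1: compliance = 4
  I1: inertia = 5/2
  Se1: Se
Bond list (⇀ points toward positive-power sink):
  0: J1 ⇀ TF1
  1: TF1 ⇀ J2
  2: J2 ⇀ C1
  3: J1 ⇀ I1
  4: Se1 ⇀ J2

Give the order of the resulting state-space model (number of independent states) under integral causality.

2  (C1, I1 all integral)

#4 stroke at J2  (source Se1 imposes e)
#2 stroke at J2  (C1 integral (e out))
#1 stroke at TF1  (closing 1-jn rule on J2)
#0 stroke at J1  (TF1: transformer flips bond 1)
#3 stroke at I1  (common-e at J1 fixed by 0)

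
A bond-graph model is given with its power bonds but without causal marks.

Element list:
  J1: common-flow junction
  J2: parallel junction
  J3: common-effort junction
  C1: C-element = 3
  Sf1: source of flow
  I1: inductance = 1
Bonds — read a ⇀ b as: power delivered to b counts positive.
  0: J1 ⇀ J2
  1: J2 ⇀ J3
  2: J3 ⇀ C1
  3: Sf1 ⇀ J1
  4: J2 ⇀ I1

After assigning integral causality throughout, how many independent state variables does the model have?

2  (C1, I1 all integral)

b3 →Sf1  (source Sf1 imposes f)
b0 →J1  (1-jn J1 has f-setter on 3)
b2 →J3  (C1 outputs effort q/C1)
b1 →J2  (0-jn J3 has e-setter on 2)
b4 →I1  (common-e at J2 fixed by 1)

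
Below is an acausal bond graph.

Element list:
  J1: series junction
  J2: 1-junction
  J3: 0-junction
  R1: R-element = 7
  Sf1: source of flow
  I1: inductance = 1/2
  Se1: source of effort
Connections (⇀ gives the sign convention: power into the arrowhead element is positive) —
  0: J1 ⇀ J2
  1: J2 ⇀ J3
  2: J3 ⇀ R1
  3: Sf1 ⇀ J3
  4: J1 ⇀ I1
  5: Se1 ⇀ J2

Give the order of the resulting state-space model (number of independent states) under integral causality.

1  (I1 all integral)

b3 →Sf1  (Sf1: flow source, stroke at near end)
b5 →J2  (Se1: effort source, stroke at far end)
b4 →I1  (I1: I, integral causality)
b0 →J1  (J1: bond 4 brought flow, rest push out)
b1 →J2  (common-f at J2 fixed by 0)
b2 →J3  (only one effort-in slot at J3)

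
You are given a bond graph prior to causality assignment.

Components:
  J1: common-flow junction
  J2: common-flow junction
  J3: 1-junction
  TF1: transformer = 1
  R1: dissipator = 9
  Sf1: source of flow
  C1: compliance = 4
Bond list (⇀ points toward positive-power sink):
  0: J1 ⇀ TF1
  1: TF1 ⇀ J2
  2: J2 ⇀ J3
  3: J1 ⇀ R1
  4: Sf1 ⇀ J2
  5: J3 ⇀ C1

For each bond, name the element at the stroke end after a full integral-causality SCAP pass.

bond 4 stroke→Sf1  (source Sf1 imposes f)
bond 1 stroke→J2  (1-jn J2 has f-setter on 4)
bond 2 stroke→J2  (J2: bond 4 brought flow, rest push out)
bond 5 stroke→J3  (J3: bond 2 brought flow, rest push out)
bond 0 stroke→TF1  (through TF1, causality passes straight; one stroke at TF1)
bond 3 stroke→J1  (J1: bond 0 brought flow, rest push out)

#0 →TF1
#1 →J2
#2 →J2
#3 →J1
#4 →Sf1
#5 →J3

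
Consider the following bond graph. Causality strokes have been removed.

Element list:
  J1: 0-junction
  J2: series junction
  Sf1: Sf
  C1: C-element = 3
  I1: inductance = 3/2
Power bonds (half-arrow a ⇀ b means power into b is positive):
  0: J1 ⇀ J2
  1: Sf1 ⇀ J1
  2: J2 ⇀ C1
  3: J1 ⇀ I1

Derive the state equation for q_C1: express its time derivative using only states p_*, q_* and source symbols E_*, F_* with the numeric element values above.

#1 →Sf1  (Sf1 fixes flow; stroke at Sf1)
#2 →J2  (C1 outputs effort q/C1)
#0 →J1  (J2: last free bond brings flow in)
#3 →I1  (common-e at J1 fixed by 0)

dq_C1/dt = F_Sf1 - 2*p_I1/3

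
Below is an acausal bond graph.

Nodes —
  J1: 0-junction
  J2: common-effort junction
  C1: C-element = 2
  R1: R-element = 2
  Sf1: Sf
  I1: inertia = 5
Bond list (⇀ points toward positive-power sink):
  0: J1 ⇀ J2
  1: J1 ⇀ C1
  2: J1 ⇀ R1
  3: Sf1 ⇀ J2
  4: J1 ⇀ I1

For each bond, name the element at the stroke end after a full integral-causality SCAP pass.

β0 stroke at J2
β1 stroke at J1
β2 stroke at R1
β3 stroke at Sf1
β4 stroke at I1

bond 3 stroke→Sf1  (Sf1 (Sf) sets flow on bond)
bond 0 stroke→J2  (J2: last free bond brings effort in)
bond 1 stroke→J1  (prefer integral on C1)
bond 2 stroke→R1  (J1: bond 1 brought effort, rest push out)
bond 4 stroke→I1  (common-e at J1 fixed by 1)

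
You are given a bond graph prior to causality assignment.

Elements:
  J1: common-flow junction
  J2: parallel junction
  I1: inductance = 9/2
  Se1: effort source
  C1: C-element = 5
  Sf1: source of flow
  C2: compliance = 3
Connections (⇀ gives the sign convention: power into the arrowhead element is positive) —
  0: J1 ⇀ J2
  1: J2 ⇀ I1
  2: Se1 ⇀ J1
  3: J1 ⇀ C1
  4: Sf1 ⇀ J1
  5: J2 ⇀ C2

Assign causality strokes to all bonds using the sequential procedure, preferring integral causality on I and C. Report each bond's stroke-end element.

β0 stroke at J1
β1 stroke at I1
β2 stroke at J1
β3 stroke at J1
β4 stroke at Sf1
β5 stroke at J2

bond 2 stroke→J1  (Se1 fixes effort; stroke away)
bond 4 stroke→Sf1  (Sf1 fixes flow; stroke at Sf1)
bond 0 stroke→J1  (J1 flow already set via bond 4)
bond 3 stroke→J1  (1-jn J1 has f-setter on 4)
bond 1 stroke→I1  (I1 integral (f out))
bond 5 stroke→J2  (J2 needs exactly one e-in)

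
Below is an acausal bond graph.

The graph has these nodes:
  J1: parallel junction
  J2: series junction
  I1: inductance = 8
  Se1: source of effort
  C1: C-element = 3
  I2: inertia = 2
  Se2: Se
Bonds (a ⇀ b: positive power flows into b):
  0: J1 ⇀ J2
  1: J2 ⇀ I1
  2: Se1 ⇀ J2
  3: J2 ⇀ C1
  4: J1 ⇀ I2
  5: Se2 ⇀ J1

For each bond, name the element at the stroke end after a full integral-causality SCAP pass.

β0 |J2
β1 |I1
β2 |J2
β3 |J2
β4 |I2
β5 |J1

β2 →J2  (source Se1 imposes e)
β5 →J1  (Se2 (Se) sets effort on bond)
β0 →J2  (0-jn J1 has e-setter on 5)
β4 →I2  (0-jn J1 has e-setter on 5)
β1 →I1  (I1: I, integral causality)
β3 →J2  (J2: bond 1 brought flow, rest push out)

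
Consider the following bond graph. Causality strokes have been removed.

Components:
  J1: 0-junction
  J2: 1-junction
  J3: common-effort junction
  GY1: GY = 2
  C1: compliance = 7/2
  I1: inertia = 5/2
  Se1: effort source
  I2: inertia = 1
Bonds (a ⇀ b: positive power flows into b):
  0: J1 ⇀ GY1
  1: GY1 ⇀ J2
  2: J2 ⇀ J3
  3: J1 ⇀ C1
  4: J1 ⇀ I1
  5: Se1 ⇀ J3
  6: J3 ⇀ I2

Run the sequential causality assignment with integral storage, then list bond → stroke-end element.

#5 stroke→J3  (Se1 fixes effort; stroke away)
#2 stroke→J2  (0-jn J3 has e-setter on 5)
#6 stroke→I2  (J3: bond 5 brought effort, rest push out)
#1 stroke→GY1  (only one flow-in slot at J2)
#0 stroke→GY1  (through GY1, causality inverts; strokes same side of GY1)
#3 stroke→J1  (C1 integral (e out))
#4 stroke→I1  (0-jn J1 has e-setter on 3)

#0 stroke at GY1
#1 stroke at GY1
#2 stroke at J2
#3 stroke at J1
#4 stroke at I1
#5 stroke at J3
#6 stroke at I2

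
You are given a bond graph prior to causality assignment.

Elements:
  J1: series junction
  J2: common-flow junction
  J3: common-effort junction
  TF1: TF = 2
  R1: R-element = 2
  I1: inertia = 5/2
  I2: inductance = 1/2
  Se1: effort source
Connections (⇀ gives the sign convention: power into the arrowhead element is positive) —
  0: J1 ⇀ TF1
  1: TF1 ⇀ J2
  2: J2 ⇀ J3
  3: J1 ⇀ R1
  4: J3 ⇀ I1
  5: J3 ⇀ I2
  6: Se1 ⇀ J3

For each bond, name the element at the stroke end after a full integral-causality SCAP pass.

β0 →J1
β1 →TF1
β2 →J2
β3 →R1
β4 →I1
β5 →I2
β6 →J3

bond 6 |J3  (source Se1 imposes e)
bond 2 |J2  (J3: bond 6 brought effort, rest push out)
bond 4 |I1  (0-jn J3 has e-setter on 6)
bond 5 |I2  (common-e at J3 fixed by 6)
bond 1 |TF1  (J2: last free bond brings flow in)
bond 0 |J1  (TF TF1: opposite of bond 1)
bond 3 |R1  (J1 needs exactly one f-in)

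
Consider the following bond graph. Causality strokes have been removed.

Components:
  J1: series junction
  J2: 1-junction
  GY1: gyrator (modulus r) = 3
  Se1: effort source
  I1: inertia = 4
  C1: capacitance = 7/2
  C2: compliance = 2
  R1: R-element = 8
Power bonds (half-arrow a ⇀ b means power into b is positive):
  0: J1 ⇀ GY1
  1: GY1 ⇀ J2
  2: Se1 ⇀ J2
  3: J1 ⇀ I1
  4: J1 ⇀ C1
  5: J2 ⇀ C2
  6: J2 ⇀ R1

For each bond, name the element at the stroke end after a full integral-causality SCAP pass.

β0 |J1
β1 |J2
β2 |J2
β3 |I1
β4 |J1
β5 |J2
β6 |R1

b2 stroke at J2  (Se1: effort source, stroke at far end)
b3 stroke at I1  (I1 outputs flow p/I1)
b0 stroke at J1  (J1 flow already set via bond 3)
b4 stroke at J1  (J1 flow already set via bond 3)
b1 stroke at J2  (GY1 both-in/both-out from 0)
b5 stroke at J2  (C2 outputs effort q/C2)
b6 stroke at R1  (closing 1-jn rule on J2)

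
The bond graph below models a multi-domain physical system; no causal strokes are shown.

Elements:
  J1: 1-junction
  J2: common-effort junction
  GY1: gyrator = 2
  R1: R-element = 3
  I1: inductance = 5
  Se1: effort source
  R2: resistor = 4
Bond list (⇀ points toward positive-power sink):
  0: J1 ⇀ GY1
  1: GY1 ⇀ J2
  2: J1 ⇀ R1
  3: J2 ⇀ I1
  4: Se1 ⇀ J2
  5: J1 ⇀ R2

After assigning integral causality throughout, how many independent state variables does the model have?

1  (I1 all integral)

#4 stroke at J2  (Se1 fixes effort; stroke away)
#1 stroke at GY1  (J2 effort already set via bond 4)
#3 stroke at I1  (common-e at J2 fixed by 4)
#0 stroke at GY1  (GY GY1: same side as bond 1)
#2 stroke at J1  (common-f at J1 fixed by 0)
#5 stroke at J1  (J1: bond 0 brought flow, rest push out)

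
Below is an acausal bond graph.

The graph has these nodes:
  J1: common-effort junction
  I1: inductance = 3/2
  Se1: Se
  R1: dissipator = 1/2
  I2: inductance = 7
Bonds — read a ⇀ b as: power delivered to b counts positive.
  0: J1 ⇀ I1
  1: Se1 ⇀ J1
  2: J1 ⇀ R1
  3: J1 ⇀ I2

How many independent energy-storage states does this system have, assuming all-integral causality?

β1 |J1  (Se1: effort source, stroke at far end)
β0 |I1  (0-jn J1 has e-setter on 1)
β2 |R1  (0-jn J1 has e-setter on 1)
β3 |I2  (J1: bond 1 brought effort, rest push out)

2  (I1, I2 all integral)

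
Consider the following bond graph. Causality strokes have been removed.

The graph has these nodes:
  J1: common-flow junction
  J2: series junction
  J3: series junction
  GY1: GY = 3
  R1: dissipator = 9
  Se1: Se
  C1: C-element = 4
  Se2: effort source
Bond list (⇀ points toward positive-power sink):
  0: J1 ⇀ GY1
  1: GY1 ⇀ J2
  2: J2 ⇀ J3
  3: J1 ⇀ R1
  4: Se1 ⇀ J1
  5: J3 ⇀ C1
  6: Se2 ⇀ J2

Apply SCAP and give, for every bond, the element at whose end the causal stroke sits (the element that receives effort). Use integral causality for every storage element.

#4 |J1  (source Se1 imposes e)
#6 |J2  (Se2: effort source, stroke at far end)
#5 |J3  (prefer integral on C1)
#2 |J2  (closing 1-jn rule on J3)
#1 |GY1  (J2: last free bond brings flow in)
#0 |GY1  (GY1 both-in/both-out from 1)
#3 |J1  (J1: bond 0 brought flow, rest push out)

β0 stroke at GY1
β1 stroke at GY1
β2 stroke at J2
β3 stroke at J1
β4 stroke at J1
β5 stroke at J3
β6 stroke at J2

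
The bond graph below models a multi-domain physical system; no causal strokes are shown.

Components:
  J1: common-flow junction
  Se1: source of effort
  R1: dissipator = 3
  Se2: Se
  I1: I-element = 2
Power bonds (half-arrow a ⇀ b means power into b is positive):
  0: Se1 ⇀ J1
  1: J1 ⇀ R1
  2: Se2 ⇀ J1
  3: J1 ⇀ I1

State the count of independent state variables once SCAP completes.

b0 stroke at J1  (source Se1 imposes e)
b2 stroke at J1  (Se2: effort source, stroke at far end)
b3 stroke at I1  (I1 outputs flow p/I1)
b1 stroke at J1  (common-f at J1 fixed by 3)

1  (I1 all integral)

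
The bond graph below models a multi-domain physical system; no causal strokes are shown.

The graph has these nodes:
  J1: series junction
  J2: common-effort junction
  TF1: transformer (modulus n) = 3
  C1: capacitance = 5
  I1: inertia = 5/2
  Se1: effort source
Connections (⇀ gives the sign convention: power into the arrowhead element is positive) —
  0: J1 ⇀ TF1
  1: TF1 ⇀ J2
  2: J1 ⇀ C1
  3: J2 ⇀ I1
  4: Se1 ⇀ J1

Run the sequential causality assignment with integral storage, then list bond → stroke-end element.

bond 4 stroke→J1  (source Se1 imposes e)
bond 2 stroke→J1  (C1: C, integral causality)
bond 0 stroke→TF1  (J1 needs exactly one f-in)
bond 1 stroke→J2  (TF TF1: opposite of bond 0)
bond 3 stroke→I1  (J2: bond 1 brought effort, rest push out)

β0 stroke at TF1
β1 stroke at J2
β2 stroke at J1
β3 stroke at I1
β4 stroke at J1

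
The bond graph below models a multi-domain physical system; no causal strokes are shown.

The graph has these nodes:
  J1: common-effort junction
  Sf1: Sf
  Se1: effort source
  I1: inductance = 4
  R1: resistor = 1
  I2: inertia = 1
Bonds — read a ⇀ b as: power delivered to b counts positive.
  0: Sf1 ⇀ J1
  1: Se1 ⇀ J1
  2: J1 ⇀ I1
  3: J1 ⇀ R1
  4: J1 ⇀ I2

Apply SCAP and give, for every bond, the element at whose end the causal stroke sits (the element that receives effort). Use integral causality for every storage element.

bond 0 stroke at Sf1  (source Sf1 imposes f)
bond 1 stroke at J1  (source Se1 imposes e)
bond 2 stroke at I1  (J1: bond 1 brought effort, rest push out)
bond 3 stroke at R1  (J1 effort already set via bond 1)
bond 4 stroke at I2  (common-e at J1 fixed by 1)

b0 →Sf1
b1 →J1
b2 →I1
b3 →R1
b4 →I2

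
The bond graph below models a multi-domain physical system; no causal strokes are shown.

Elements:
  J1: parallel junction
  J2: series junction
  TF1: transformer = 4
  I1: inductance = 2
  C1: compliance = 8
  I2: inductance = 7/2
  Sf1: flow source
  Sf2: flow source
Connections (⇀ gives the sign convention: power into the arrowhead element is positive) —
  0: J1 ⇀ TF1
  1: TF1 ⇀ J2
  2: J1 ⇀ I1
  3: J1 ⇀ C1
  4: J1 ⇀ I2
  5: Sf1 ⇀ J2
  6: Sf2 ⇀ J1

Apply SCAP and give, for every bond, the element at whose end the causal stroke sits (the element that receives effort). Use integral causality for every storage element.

bond 5 stroke at Sf1  (Sf1 (Sf) sets flow on bond)
bond 6 stroke at Sf2  (Sf2 (Sf) sets flow on bond)
bond 1 stroke at J2  (J2: bond 5 brought flow, rest push out)
bond 0 stroke at TF1  (through TF1, causality passes straight; one stroke at TF1)
bond 2 stroke at I1  (prefer integral on I1)
bond 3 stroke at J1  (C1: C, integral causality)
bond 4 stroke at I2  (common-e at J1 fixed by 3)

bond 0 |TF1
bond 1 |J2
bond 2 |I1
bond 3 |J1
bond 4 |I2
bond 5 |Sf1
bond 6 |Sf2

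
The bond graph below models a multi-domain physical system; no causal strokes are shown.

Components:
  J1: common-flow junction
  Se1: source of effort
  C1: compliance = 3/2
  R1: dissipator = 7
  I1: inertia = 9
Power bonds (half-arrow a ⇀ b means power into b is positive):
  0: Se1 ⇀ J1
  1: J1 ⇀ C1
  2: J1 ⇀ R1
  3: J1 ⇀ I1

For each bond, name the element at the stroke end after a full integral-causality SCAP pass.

#0 →J1
#1 →J1
#2 →J1
#3 →I1

bond 0 stroke at J1  (Se1 (Se) sets effort on bond)
bond 1 stroke at J1  (prefer integral on C1)
bond 3 stroke at I1  (I1 outputs flow p/I1)
bond 2 stroke at J1  (J1 flow already set via bond 3)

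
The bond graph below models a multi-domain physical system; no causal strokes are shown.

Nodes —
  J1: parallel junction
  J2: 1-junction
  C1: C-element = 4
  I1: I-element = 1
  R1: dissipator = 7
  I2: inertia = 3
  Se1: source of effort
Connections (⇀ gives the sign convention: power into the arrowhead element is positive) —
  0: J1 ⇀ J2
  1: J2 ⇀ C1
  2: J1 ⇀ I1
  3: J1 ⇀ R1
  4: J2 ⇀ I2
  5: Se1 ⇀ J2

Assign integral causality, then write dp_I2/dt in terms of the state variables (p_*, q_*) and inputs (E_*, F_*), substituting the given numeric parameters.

b5 |J2  (Se1 fixes effort; stroke away)
b1 |J2  (C1 outputs effort q/C1)
b2 |I1  (prefer integral on I1)
b4 |I2  (I2: I, integral causality)
b0 |J2  (J2: bond 4 brought flow, rest push out)
b3 |J1  (J1 needs exactly one e-in)

dp_I2/dt = E_Se1 - 7*p_I1 - 7*p_I2/3 - q_C1/4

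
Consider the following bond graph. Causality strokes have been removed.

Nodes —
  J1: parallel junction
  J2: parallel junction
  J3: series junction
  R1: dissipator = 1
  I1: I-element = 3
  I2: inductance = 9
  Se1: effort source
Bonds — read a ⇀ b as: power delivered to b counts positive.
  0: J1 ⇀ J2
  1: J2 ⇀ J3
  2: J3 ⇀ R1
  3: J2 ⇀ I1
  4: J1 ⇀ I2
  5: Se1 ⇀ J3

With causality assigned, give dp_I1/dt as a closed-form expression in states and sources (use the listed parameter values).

bond 5 |J3  (Se1 fixes effort; stroke away)
bond 3 |I1  (I1: I, integral causality)
bond 4 |I2  (I2 integral (f out))
bond 0 |J1  (J1: last free bond brings effort in)
bond 1 |J2  (J2: last free bond brings effort in)
bond 2 |J3  (J3 flow already set via bond 1)

dp_I1/dt = -E_Se1 - p_I1/3 - p_I2/9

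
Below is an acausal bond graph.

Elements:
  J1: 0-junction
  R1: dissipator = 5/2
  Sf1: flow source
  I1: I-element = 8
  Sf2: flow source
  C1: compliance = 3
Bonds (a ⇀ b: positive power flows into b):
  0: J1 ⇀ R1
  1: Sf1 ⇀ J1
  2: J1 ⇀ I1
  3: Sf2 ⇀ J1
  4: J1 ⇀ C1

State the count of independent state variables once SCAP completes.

b1 →Sf1  (Sf1 (Sf) sets flow on bond)
b3 →Sf2  (source Sf2 imposes f)
b2 →I1  (prefer integral on I1)
b4 →J1  (C1 integral (e out))
b0 →R1  (0-jn J1 has e-setter on 4)

2  (C1, I1 all integral)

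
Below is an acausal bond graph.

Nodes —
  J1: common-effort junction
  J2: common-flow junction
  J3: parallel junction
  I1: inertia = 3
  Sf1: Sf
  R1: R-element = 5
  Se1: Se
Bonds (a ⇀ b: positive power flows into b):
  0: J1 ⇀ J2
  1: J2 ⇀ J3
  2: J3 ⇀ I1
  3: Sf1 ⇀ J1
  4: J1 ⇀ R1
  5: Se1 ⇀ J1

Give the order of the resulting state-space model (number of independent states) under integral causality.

#3 stroke→Sf1  (Sf1: flow source, stroke at near end)
#5 stroke→J1  (Se1 fixes effort; stroke away)
#0 stroke→J2  (J1 effort already set via bond 5)
#4 stroke→R1  (J1: bond 5 brought effort, rest push out)
#1 stroke→J3  (J2: last free bond brings flow in)
#2 stroke→I1  (0-jn J3 has e-setter on 1)

1  (I1 all integral)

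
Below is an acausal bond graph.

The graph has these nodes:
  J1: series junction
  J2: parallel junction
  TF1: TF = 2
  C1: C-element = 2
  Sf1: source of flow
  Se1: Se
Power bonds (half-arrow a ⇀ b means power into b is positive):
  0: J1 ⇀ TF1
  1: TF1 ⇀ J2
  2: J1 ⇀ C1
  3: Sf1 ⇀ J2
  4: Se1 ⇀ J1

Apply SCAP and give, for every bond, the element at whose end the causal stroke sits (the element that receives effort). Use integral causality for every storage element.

b0 stroke at TF1
b1 stroke at J2
b2 stroke at J1
b3 stroke at Sf1
b4 stroke at J1

β3 →Sf1  (Sf1: flow source, stroke at near end)
β4 →J1  (Se1 (Se) sets effort on bond)
β1 →J2  (J2 needs exactly one e-in)
β0 →TF1  (through TF1, causality passes straight; one stroke at TF1)
β2 →J1  (J1 flow already set via bond 0)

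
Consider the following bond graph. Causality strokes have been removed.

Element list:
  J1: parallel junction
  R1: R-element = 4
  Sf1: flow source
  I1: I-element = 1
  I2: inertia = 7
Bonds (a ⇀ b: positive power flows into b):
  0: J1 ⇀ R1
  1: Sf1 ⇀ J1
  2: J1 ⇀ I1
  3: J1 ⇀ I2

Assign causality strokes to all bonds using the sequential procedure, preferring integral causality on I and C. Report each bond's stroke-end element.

β1 →Sf1  (Sf1 (Sf) sets flow on bond)
β2 →I1  (prefer integral on I1)
β3 →I2  (I2 integral (f out))
β0 →J1  (J1 needs exactly one e-in)

#0 →J1
#1 →Sf1
#2 →I1
#3 →I2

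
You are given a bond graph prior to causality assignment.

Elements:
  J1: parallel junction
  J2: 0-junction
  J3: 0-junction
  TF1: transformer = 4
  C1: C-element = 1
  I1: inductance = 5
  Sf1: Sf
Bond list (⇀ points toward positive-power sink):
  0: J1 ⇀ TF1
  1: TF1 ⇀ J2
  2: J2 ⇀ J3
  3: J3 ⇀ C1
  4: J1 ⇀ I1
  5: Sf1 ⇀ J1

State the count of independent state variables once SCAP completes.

β5 |Sf1  (Sf1 (Sf) sets flow on bond)
β3 |J3  (C1 integral (e out))
β2 |J2  (0-jn J3 has e-setter on 3)
β1 |TF1  (J2: bond 2 brought effort, rest push out)
β0 |J1  (TF1 one-in-one-out from 1)
β4 |I1  (J1 effort already set via bond 0)

2  (C1, I1 all integral)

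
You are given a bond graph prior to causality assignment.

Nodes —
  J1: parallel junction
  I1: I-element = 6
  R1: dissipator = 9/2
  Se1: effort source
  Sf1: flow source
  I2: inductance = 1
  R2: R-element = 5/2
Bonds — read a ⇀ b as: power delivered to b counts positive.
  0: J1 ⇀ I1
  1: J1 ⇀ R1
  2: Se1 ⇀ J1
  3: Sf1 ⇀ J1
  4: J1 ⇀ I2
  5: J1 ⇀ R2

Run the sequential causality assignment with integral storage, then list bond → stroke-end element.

#0 stroke at I1
#1 stroke at R1
#2 stroke at J1
#3 stroke at Sf1
#4 stroke at I2
#5 stroke at R2

#2 |J1  (Se1 fixes effort; stroke away)
#3 |Sf1  (source Sf1 imposes f)
#0 |I1  (0-jn J1 has e-setter on 2)
#1 |R1  (J1 effort already set via bond 2)
#4 |I2  (J1 effort already set via bond 2)
#5 |R2  (J1 effort already set via bond 2)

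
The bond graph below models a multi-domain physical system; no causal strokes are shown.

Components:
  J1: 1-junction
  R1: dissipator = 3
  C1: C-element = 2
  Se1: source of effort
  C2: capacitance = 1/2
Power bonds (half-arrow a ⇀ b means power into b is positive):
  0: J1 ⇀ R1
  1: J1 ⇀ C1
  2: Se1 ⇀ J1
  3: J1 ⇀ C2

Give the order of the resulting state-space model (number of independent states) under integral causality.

b2 stroke at J1  (Se1 (Se) sets effort on bond)
b1 stroke at J1  (C1 integral (e out))
b3 stroke at J1  (C2: C, integral causality)
b0 stroke at R1  (J1 needs exactly one f-in)

2  (C1, C2 all integral)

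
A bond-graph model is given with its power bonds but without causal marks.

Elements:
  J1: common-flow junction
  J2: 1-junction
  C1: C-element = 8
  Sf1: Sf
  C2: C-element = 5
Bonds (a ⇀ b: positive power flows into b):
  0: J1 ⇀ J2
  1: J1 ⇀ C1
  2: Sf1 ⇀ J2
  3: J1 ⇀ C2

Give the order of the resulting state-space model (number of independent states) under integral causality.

2  (C1, C2 all integral)

β2 stroke→Sf1  (Sf1: flow source, stroke at near end)
β0 stroke→J2  (J2 flow already set via bond 2)
β1 stroke→J1  (common-f at J1 fixed by 0)
β3 stroke→J1  (J1 flow already set via bond 0)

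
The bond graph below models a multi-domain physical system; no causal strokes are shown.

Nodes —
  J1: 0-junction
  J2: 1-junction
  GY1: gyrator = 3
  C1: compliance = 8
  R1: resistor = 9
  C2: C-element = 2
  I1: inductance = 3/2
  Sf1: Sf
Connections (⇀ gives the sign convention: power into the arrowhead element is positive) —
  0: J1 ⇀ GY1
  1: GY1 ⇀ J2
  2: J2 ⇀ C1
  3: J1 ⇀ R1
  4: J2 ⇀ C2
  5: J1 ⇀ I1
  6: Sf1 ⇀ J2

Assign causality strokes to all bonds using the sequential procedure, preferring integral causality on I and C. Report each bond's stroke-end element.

β0 |J1
β1 |J2
β2 |J2
β3 |R1
β4 |J2
β5 |I1
β6 |Sf1

#6 |Sf1  (Sf1 fixes flow; stroke at Sf1)
#1 |J2  (common-f at J2 fixed by 6)
#2 |J2  (common-f at J2 fixed by 6)
#4 |J2  (J2 flow already set via bond 6)
#0 |J1  (GY GY1: same side as bond 1)
#3 |R1  (0-jn J1 has e-setter on 0)
#5 |I1  (J1: bond 0 brought effort, rest push out)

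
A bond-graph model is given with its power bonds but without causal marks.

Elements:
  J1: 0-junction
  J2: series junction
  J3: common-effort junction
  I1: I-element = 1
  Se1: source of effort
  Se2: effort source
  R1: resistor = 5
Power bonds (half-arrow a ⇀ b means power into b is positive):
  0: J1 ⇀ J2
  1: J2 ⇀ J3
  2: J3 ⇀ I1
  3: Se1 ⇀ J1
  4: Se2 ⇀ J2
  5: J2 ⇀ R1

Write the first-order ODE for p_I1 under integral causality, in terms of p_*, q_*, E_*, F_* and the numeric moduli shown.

b3 stroke at J1  (source Se1 imposes e)
b4 stroke at J2  (Se2 fixes effort; stroke away)
b0 stroke at J2  (J1: bond 3 brought effort, rest push out)
b2 stroke at I1  (I1 outputs flow p/I1)
b1 stroke at J3  (only one effort-in slot at J3)
b5 stroke at J2  (J2 flow already set via bond 1)

dp_I1/dt = E_Se1 + E_Se2 - 5*p_I1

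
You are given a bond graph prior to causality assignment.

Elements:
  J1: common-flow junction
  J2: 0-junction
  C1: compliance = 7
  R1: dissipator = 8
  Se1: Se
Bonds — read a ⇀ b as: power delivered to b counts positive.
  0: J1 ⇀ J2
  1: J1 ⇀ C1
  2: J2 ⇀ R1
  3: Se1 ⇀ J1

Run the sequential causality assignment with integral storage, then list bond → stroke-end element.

bond 0 stroke at J2
bond 1 stroke at J1
bond 2 stroke at R1
bond 3 stroke at J1

bond 3 stroke→J1  (Se1 (Se) sets effort on bond)
bond 1 stroke→J1  (C1: C, integral causality)
bond 0 stroke→J2  (J1 needs exactly one f-in)
bond 2 stroke→R1  (common-e at J2 fixed by 0)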